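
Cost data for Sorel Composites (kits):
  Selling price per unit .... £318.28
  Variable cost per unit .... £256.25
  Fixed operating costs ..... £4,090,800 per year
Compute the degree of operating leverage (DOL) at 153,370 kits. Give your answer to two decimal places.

1.75

At 153,370 units, contribution = 153,370 × £62.03 = £9,513,541.10.
Operating income = contribution − fixed costs = £9,513,541.10 − £4,090,800 = £5,422,741.10.
So DOL = total CM / EBIT = £9,513,541.10 / £5,422,741.10 = 1.7544.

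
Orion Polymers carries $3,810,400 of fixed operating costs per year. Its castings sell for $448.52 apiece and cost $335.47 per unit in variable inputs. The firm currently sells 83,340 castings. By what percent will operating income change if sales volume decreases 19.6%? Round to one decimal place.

-32.9%

At 83,340 units, contribution = 83,340 × $113.05 = $9,421,587.00.
Subtracting fixed costs: EBIT = $9,421,587.00 − $3,810,400 = $5,611,187.00.
Degree of operating leverage = $9,421,587.00 / $5,611,187.00 = 1.6791.
%ΔEBIT = DOL × %ΔSales = 1.6791 × -19.6% = -32.9%.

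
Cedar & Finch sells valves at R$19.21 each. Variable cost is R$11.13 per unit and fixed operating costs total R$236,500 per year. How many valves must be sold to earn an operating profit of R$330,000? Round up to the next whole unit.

70,112 valves

Unit CM = price − variable cost = R$19.21 − R$11.13 = R$8.08.
Required volume = (fixed costs + target profit) ÷ CM = (R$236,500 + R$330,000) ÷ R$8.08 = 70,111.39, so 70,112 valves.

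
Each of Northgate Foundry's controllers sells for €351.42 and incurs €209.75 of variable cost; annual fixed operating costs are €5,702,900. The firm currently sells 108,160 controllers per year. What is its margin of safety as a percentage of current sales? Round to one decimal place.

Unit CM = price − variable cost = €351.42 − €209.75 = €141.67. Break-even units = €5,702,900 ÷ €141.67 = 40,254.82; break-even revenue = 40,254.82 × €351.42 = €14,146,347.98.
Current sales = 108,160 × €351.42 = €38,009,587.20.
Margin of safety = (€38,009,587.20 − €14,146,347.98) ÷ €38,009,587.20 = 62.8%.

62.8%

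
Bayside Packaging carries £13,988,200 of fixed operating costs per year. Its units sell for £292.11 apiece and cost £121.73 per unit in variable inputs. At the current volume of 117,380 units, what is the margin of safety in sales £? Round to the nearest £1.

Each unit contributes £292.11 − £121.73 = £170.38. Break-even units = £13,988,200 ÷ £170.38 = 82,100.01; break-even revenue = 82,100.01 × £292.11 = £23,982,234.43.
Current sales = 117,380 × £292.11 = £34,287,871.80.
Margin of safety = £34,287,871.80 − £23,982,234.43 = £10,305,637.

£10,305,637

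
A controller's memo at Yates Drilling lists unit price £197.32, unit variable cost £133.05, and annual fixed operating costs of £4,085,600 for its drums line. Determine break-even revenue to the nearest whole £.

£12,543,498

Contribution margin per unit = £197.32 − £133.05 = £64.27, a CM ratio of £64.27 ÷ £197.32 = 0.3257.
Break-even revenue = fixed costs × price ÷ CM = £4,085,600 × £197.32 ÷ £64.27 = £12,543,498.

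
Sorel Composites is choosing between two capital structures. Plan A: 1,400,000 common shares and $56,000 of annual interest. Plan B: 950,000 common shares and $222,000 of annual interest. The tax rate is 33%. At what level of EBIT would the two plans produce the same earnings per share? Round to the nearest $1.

$572,444

Set EPS_A = EPS_B: (EBIT − $56,000)(1 − 0.33) ÷ 1,400,000 = (EBIT − $222,000)(1 − 0.33) ÷ 950,000.
The (1 − t) factor cancels: (EBIT − 56,000) × 950,000 = (EBIT − 222,000) × 1,400,000.
Solving, EBIT = (222,000·1,400,000 − 56,000·950,000) / (1,400,000 − 950,000) = 257,600,000,000 / 450,000 = 572,444.44.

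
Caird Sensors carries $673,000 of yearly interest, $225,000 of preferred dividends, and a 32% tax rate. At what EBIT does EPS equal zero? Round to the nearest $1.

Grossing the preferred dividend up to pre-tax terms: $225,000 / (1 − 0.32) = $330,882.35.
Financial break-even EBIT = interest + D_p ÷ (1 − t) = $673,000 + $330,882.35 = $1,003,882.35.

$1,003,882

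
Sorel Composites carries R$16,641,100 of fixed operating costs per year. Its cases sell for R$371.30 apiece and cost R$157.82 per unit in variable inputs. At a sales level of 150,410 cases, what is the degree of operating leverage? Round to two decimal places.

2.08

At 150,410 units, contribution = 150,410 × R$213.48 = R$32,109,526.80.
EBIT = R$32,109,526.80 − R$16,641,100 = R$15,468,426.80.
So DOL = total CM / EBIT = R$32,109,526.80 / R$15,468,426.80 = 2.0758.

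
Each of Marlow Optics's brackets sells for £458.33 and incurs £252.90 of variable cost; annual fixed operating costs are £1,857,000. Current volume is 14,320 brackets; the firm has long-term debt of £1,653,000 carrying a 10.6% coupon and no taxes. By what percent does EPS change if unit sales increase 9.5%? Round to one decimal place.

Total contribution margin = 14,320 × £205.43 = £2,941,757.60.
Subtracting fixed costs: EBIT = £2,941,757.60 − £1,857,000 = £1,084,757.60.
After interest of £175,218.00, pre-tax earnings = £909,539.60.
Degree of combined leverage = contribution ÷ (EBIT − I) = £2,941,757.60 ÷ £909,539.60 = 3.2343.
%ΔEPS = DCL × %ΔSales = 3.2343 × +9.5% = +30.7%.

+30.7%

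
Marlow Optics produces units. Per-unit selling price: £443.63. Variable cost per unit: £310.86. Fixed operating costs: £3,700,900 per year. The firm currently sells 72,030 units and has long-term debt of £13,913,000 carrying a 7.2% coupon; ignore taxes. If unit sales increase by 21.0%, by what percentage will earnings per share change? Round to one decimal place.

+41.3%

Total contribution margin = 72,030 × £132.77 = £9,563,423.10.
Subtracting fixed costs: EBIT = £9,563,423.10 − £3,700,900 = £5,862,523.10.
After interest of £1,001,736.00, pre-tax earnings = £4,860,787.10.
Degree of combined leverage = contribution ÷ (EBIT − I) = £9,563,423.10 ÷ £4,860,787.10 = 1.9675.
EPS therefore changes by 1.9675 × (+21.0%) = +41.3%.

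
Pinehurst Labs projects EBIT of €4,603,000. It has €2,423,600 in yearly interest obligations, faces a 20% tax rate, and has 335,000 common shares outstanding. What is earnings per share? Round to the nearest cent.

€5.20

Pre-tax income = €4,603,000 − €2,423,600.00 = €2,179,400.00.
After tax at 20%: net income = €2,179,400.00 × 0.80 = €1,743,520.00.
Per share: €1,743,520.00 / 335,000 shares = €5.20.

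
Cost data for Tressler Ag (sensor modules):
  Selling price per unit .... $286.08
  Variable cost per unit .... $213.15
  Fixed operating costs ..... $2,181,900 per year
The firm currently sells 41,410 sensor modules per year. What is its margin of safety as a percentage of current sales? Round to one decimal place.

27.8%

Contribution margin per unit = $286.08 − $213.15 = $72.93. Break-even units = $2,181,900 ÷ $72.93 = 29,917.73; break-even revenue = 29,917.73 × $286.08 = $8,558,864.01.
Current sales = 41,410 × $286.08 = $11,846,572.80.
Margin of safety = ($11,846,572.80 − $8,558,864.01) ÷ $11,846,572.80 = 27.8%.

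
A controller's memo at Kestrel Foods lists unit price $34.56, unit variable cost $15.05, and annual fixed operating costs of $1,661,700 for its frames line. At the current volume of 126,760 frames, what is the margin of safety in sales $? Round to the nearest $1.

$1,437,291

Contribution margin per unit = $34.56 − $15.05 = $19.51. Break-even units = $1,661,700 ÷ $19.51 = 85,171.71; break-even revenue = 85,171.71 × $34.56 = $2,943,534.19.
Current sales = 126,760 × $34.56 = $4,380,825.60.
Margin of safety = $4,380,825.60 − $2,943,534.19 = $1,437,291.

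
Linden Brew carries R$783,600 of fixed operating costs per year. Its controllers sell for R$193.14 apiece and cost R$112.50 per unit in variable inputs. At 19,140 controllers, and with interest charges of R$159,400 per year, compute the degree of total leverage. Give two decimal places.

2.57

Total contribution margin = 19,140 × R$80.64 = R$1,543,449.60.
EBIT = R$1,543,449.60 − R$783,600 = R$759,849.60. Interest = R$159,400.00.
DOL = R$1,543,449.60 ÷ R$759,849.60 = 2.0313; DFL = R$759,849.60 ÷ R$600,449.60 = 1.2655.
DCL = DOL × DFL = 2.0313 × 1.2655 = 2.5706.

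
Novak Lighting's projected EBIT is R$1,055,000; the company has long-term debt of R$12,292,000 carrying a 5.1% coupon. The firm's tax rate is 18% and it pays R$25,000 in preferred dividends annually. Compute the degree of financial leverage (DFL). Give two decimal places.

Annual interest charges come to R$626,892.00.
Pre-tax preferred-dividend burden = R$25,000 ÷ (1 − 0.18) = R$30,487.80.
DFL = EBIT ÷ [EBIT − I − D_p/(1−t)] = R$1,055,000 ÷ [R$1,055,000 − R$626,892.00 − R$30,487.80] = R$1,055,000 ÷ R$397,620.20 = 2.6533.

2.65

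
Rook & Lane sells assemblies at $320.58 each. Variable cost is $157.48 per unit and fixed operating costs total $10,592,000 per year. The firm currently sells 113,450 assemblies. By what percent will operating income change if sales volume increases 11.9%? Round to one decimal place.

Contribution at this volume is 113,450 × $163.10 = $18,503,695.00.
Operating income = contribution − fixed costs = $18,503,695.00 − $10,592,000 = $7,911,695.00.
DOL = contribution ÷ EBIT = $18,503,695.00 ÷ $7,911,695.00 = 2.3388.
%ΔEBIT = DOL × %ΔSales = 2.3388 × +11.9% = +27.8%.

+27.8%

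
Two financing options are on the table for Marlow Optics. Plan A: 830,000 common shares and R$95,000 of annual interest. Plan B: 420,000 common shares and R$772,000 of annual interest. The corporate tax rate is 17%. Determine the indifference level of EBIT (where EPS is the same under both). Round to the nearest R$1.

Set EPS_A = EPS_B: (EBIT − R$95,000)(1 − 0.17) ÷ 830,000 = (EBIT − R$772,000)(1 − 0.17) ÷ 420,000.
The (1 − t) factor cancels: (EBIT − 95,000) × 420,000 = (EBIT − 772,000) × 830,000.
Solving, EBIT = (772,000·830,000 − 95,000·420,000) / (830,000 − 420,000) = 600,860,000,000 / 410,000 = 1,465,512.20.

R$1,465,512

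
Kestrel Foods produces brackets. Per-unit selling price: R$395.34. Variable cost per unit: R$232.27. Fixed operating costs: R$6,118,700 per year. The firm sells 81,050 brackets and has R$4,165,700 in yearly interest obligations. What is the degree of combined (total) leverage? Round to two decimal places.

4.51

Contribution at this volume is 81,050 × R$163.07 = R$13,216,823.50.
Subtracting fixed costs: EBIT = R$13,216,823.50 − R$6,118,700 = R$7,098,123.50. Interest = R$4,165,700.00, so EBIT − I = R$2,932,423.50.
Degree of total leverage = total CM / (EBIT − interest) = R$13,216,823.50 / R$2,932,423.50 = 4.5071.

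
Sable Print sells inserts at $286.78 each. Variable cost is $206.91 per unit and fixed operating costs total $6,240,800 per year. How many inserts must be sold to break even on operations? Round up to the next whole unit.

78,137 inserts

Unit CM = price − variable cost = $286.78 − $206.91 = $79.87.
Break-even volume = fixed costs ÷ CM per unit = $6,240,800 ÷ $79.87 = 78,136.97, so 78,137 inserts.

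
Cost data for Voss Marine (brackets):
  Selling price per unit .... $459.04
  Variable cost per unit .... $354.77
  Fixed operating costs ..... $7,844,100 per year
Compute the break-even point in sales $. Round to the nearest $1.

$34,532,998

Contribution margin per unit = $459.04 − $354.77 = $104.27, a CM ratio of $104.27 ÷ $459.04 = 0.2271.
Break-even sales = FC ÷ CM ratio = $7,844,100 × $459.04 / $104.27 = $34,532,998.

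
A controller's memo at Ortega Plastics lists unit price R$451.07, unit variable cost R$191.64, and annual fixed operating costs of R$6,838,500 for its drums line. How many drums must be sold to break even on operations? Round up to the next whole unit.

26,360 drums

Contribution margin per unit = R$451.07 − R$191.64 = R$259.43.
Units to break even: R$6,838,500 ÷ R$259.43 = 26,359.71, rounded up to 26,360.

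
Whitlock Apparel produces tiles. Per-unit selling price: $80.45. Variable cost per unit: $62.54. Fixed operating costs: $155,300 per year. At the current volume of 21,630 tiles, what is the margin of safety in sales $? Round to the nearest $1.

Contribution margin per unit = $80.45 − $62.54 = $17.91. Break-even units = $155,300 ÷ $17.91 = 8,671.13; break-even revenue = 8,671.13 × $80.45 = $697,592.69.
Actual sales revenue = 21,630 × $80.45 = $1,740,133.50.
Margin of safety = $1,740,133.50 − $697,592.69 = $1,042,541.

$1,042,541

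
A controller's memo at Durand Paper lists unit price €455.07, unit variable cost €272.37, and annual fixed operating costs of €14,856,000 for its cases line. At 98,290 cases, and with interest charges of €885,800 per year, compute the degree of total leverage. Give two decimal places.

At 98,290 units, contribution = 98,290 × €182.70 = €17,957,583.00.
Operating income = contribution − fixed costs = €17,957,583.00 − €14,856,000 = €3,101,583.00. Interest = €885,800.00, so EBIT − I = €2,215,783.00.
DCL = contribution ÷ (EBIT − I) = €17,957,583.00 ÷ €2,215,783.00 = 8.1044.

8.10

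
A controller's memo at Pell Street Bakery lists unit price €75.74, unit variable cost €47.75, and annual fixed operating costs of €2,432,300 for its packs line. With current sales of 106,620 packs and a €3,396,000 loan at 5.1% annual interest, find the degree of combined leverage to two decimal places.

7.88

Contribution at this volume is 106,620 × €27.99 = €2,984,293.80.
Subtracting fixed costs: EBIT = €2,984,293.80 − €2,432,300 = €551,993.80. Interest = €173,196.00, so EBIT − I = €378,797.80.
DCL = contribution ÷ (EBIT − I) = €2,984,293.80 ÷ €378,797.80 = 7.8783.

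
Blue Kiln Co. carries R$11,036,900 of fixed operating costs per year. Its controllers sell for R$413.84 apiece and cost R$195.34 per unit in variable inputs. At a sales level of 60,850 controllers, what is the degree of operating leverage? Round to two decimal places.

Total contribution margin = 60,850 × R$218.50 = R$13,295,725.00.
Operating income = contribution − fixed costs = R$13,295,725.00 − R$11,036,900 = R$2,258,825.00.
Degree of operating leverage = R$13,295,725.00 / R$2,258,825.00 = 5.8861.

5.89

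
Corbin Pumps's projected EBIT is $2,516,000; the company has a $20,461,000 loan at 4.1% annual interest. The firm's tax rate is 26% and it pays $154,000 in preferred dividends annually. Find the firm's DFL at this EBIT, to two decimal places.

1.71

Annual interest charges come to $838,901.00.
Preferred dividends grossed up pre-tax: $154,000 / (1 − 0.26) = $208,108.11.
DFL = EBIT ÷ [EBIT − I − D_p/(1−t)] = $2,516,000 ÷ [$2,516,000 − $838,901.00 − $208,108.11] = $2,516,000 ÷ $1,468,990.89 = 1.7127.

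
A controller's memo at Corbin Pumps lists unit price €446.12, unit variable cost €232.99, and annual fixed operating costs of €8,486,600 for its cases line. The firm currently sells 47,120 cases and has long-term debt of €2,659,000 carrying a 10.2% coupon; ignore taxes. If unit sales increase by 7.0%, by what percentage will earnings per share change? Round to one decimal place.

Total contribution margin = 47,120 × €213.13 = €10,042,685.60.
Operating income = contribution − fixed costs = €10,042,685.60 − €8,486,600 = €1,556,085.60.
Interest = €271,218.00, so EBIT − I = €1,284,867.60.
DCL = total CM / (EBIT − I) = €10,042,685.60 / €1,284,867.60 = 7.8161.
%ΔEPS = DCL × %ΔSales = 7.8161 × +7.0% = +54.7%.

+54.7%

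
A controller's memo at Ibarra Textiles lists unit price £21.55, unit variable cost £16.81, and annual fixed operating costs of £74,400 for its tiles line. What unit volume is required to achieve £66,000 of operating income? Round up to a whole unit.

Unit CM = price − variable cost = £21.55 − £16.81 = £4.74.
Units = (FC + target) / CM = (£74,400 + £66,000) / £4.74 = 29,620.25, so 29,621 tiles.

29,621 tiles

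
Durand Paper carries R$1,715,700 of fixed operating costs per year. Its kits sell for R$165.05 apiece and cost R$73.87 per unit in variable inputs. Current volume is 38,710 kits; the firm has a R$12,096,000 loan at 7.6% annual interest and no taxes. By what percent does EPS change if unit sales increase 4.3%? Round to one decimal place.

+17.0%

Contribution at this volume is 38,710 × R$91.18 = R$3,529,577.80.
Subtracting fixed costs: EBIT = R$3,529,577.80 − R$1,715,700 = R$1,813,877.80.
After interest of R$919,296.00, pre-tax earnings = R$894,581.80.
DCL = total CM / (EBIT − I) = R$3,529,577.80 / R$894,581.80 = 3.9455.
EPS therefore changes by 3.9455 × (+4.3%) = +17.0%.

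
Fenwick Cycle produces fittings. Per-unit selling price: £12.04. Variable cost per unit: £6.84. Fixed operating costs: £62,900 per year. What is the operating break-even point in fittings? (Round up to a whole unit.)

12,097 fittings

Each unit contributes £12.04 − £6.84 = £5.20.
Break-even volume = fixed costs ÷ CM per unit = £62,900 ÷ £5.20 = 12,096.15, so 12,097 fittings.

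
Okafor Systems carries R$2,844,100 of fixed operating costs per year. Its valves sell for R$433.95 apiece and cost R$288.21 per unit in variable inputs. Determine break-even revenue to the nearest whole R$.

R$8,468,486

Contribution margin per unit = R$433.95 − R$288.21 = R$145.74, a CM ratio of R$145.74 ÷ R$433.95 = 0.3358.
Break-even sales = FC ÷ CM ratio = R$2,844,100 × R$433.95 / R$145.74 = R$8,468,486.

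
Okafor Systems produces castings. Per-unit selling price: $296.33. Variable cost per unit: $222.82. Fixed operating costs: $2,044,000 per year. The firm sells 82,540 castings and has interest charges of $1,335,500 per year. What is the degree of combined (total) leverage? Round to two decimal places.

2.26

At 82,540 units, contribution = 82,540 × $73.51 = $6,067,515.40.
Operating income = contribution − fixed costs = $6,067,515.40 − $2,044,000 = $4,023,515.40. Interest = $1,335,500.00, so EBIT − I = $2,688,015.40.
DCL = contribution ÷ (EBIT − I) = $6,067,515.40 ÷ $2,688,015.40 = 2.2572.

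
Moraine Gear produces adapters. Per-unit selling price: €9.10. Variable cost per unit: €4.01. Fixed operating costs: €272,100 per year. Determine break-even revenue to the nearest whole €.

CM per unit = €9.10 − €4.01 = €5.09; CM ratio = €5.09 / €9.10 = 0.5593.
Break-even sales = FC ÷ CM ratio = €272,100 × €9.10 / €5.09 = €486,466.

€486,466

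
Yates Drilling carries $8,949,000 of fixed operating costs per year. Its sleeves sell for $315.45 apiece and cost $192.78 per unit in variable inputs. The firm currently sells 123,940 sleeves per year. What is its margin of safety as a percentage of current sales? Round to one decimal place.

Contribution margin per unit = $315.45 − $192.78 = $122.67. Break-even units = $8,949,000 ÷ $122.67 = 72,951.82; break-even revenue = 72,951.82 × $315.45 = $23,012,652.24.
Current sales = 123,940 × $315.45 = $39,096,873.00.
Margin of safety = ($39,096,873.00 − $23,012,652.24) ÷ $39,096,873.00 = 41.1%.

41.1%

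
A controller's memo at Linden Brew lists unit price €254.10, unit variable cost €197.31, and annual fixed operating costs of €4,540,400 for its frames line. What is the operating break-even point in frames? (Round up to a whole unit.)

Unit CM = price − variable cost = €254.10 − €197.31 = €56.79.
Units to break even: €4,540,400 ÷ €56.79 = 79,950.70, rounded up to 79,951.

79,951 frames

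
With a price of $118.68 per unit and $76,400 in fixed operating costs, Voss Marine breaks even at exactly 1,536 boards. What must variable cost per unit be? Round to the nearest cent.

$68.94

At break-even, FC = Q × (P − VC), so P − VC = $76,400 ÷ 1,536 = $49.7396.
Variable cost per unit = $118.68 − $49.7396 = $68.94.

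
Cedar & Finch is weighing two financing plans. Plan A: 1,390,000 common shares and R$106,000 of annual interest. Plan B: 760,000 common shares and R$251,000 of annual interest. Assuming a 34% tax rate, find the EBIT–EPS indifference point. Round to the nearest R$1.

At indifference, (EBIT − 106,000)(1 − t)/1,390,000 = (EBIT − 251,000)(1 − t)/760,000.
The (1 − t) factor cancels: (EBIT − 106,000) × 760,000 = (EBIT − 251,000) × 1,390,000.
Solving, EBIT = (251,000·1,390,000 − 106,000·760,000) / (1,390,000 − 760,000) = 268,330,000,000 / 630,000 = 425,920.63.

R$425,921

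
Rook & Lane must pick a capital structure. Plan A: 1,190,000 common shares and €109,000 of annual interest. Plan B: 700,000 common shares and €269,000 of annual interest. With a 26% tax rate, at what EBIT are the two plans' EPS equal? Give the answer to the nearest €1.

€497,571

Set EPS_A = EPS_B: (EBIT − €109,000)(1 − 0.26) ÷ 1,190,000 = (EBIT − €269,000)(1 − 0.26) ÷ 700,000.
The (1 − t) factor cancels: (EBIT − 109,000) × 700,000 = (EBIT − 269,000) × 1,190,000.
EBIT × (1,190,000 − 700,000) = 269,000 × 1,190,000 − 109,000 × 700,000 = 243,810,000,000, so EBIT = 243,810,000,000 ÷ 490,000 = 497,571.43.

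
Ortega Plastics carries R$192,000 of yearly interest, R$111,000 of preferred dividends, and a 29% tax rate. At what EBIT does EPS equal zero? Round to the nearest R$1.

R$348,338

Grossing the preferred dividend up to pre-tax terms: R$111,000 / (1 − 0.29) = R$156,338.03.
EPS = 0 when EBIT covers interest plus the pre-tax preferred burden: R$192,000 + R$156,338.03 = R$348,338.03.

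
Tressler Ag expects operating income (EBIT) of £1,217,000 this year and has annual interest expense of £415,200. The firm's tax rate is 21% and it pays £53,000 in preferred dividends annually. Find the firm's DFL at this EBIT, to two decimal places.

Annual interest charges come to £415,200.00.
Preferred dividends grossed up pre-tax: £53,000 / (1 − 0.21) = £67,088.61.
DFL = EBIT ÷ [EBIT − I − D_p/(1−t)] = £1,217,000 ÷ [£1,217,000 − £415,200.00 − £67,088.61] = £1,217,000 ÷ £734,711.39 = 1.6564.

1.66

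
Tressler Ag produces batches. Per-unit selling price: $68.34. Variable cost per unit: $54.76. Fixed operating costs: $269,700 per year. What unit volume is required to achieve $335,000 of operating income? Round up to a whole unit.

44,529 batches

Contribution margin per unit = $68.34 − $54.76 = $13.58.
Need Q such that Q × $13.58 − $269,700 = $335,000, i.e. Q = $604,700 / $13.58 = 44,528.72 → 44,529.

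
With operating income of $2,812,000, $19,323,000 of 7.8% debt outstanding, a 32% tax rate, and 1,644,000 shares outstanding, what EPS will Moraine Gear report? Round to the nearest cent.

Pre-tax income = $2,812,000 − $1,507,194.00 = $1,304,806.00.
Net income = $1,304,806.00 × (1 − 0.32) = $887,268.08.
Per share: $887,268.08 / 1,644,000 shares = $0.54.

$0.54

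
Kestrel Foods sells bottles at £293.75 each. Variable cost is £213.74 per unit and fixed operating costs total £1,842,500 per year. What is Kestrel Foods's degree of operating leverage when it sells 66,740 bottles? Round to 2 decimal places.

At 66,740 units, contribution = 66,740 × £80.01 = £5,339,867.40.
EBIT = £5,339,867.40 − £1,842,500 = £3,497,367.40.
DOL = contribution ÷ EBIT = £5,339,867.40 ÷ £3,497,367.40 = 1.5268.

1.53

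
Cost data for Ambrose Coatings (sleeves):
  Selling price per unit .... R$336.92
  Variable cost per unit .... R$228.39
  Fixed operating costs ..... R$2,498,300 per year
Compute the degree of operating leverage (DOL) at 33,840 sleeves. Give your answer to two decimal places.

Contribution at this volume is 33,840 × R$108.53 = R$3,672,655.20.
Operating income = contribution − fixed costs = R$3,672,655.20 − R$2,498,300 = R$1,174,355.20.
So DOL = total CM / EBIT = R$3,672,655.20 / R$1,174,355.20 = 3.1274.

3.13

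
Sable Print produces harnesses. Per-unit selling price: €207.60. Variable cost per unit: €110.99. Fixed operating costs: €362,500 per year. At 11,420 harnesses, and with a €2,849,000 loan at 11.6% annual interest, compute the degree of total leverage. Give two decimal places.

2.69

At 11,420 units, contribution = 11,420 × €96.61 = €1,103,286.20.
Subtracting fixed costs: EBIT = €1,103,286.20 − €362,500 = €740,786.20. Interest = €330,484.00.
DOL = €1,103,286.20 ÷ €740,786.20 = 1.4893; DFL = €740,786.20 ÷ €410,302.20 = 1.8055.
DCL = DOL × DFL = 1.4893 × 1.8055 = 2.6889.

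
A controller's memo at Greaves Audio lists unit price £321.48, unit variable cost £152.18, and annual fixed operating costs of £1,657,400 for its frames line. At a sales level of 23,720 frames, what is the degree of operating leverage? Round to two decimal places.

Contribution at this volume is 23,720 × £169.30 = £4,015,796.00.
EBIT = £4,015,796.00 − £1,657,400 = £2,358,396.00.
So DOL = total CM / EBIT = £4,015,796.00 / £2,358,396.00 = 1.7028.

1.70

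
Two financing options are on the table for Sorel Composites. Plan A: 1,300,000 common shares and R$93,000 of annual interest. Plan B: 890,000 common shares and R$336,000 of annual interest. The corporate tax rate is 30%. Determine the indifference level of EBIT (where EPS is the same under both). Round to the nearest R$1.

At indifference, (EBIT − 93,000)(1 − t)/1,300,000 = (EBIT − 336,000)(1 − t)/890,000.
The (1 − t) factor cancels: (EBIT − 93,000) × 890,000 = (EBIT − 336,000) × 1,300,000.
EBIT × (1,300,000 − 890,000) = 336,000 × 1,300,000 − 93,000 × 890,000 = 354,030,000,000, so EBIT = 354,030,000,000 ÷ 410,000 = 863,487.80.

R$863,488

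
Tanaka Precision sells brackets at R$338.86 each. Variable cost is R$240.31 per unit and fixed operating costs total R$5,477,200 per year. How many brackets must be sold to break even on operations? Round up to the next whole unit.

Unit CM = price − variable cost = R$338.86 − R$240.31 = R$98.55.
Break-even Q = R$5,477,200 / R$98.55 = 55,577.88 → 55,578 brackets.

55,578 brackets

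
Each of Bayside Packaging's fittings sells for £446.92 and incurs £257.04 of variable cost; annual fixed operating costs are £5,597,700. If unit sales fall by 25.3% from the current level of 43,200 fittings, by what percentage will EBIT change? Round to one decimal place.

Total contribution margin = 43,200 × £189.88 = £8,202,816.00.
EBIT = £8,202,816.00 − £5,597,700 = £2,605,116.00.
So DOL = total CM / EBIT = £8,202,816.00 / £2,605,116.00 = 3.1487.
Operating income changes by 3.1487 × -25.3% = -79.7%.

-79.7%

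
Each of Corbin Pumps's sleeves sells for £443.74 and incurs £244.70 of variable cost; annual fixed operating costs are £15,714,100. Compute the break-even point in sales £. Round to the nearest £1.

Contribution margin per unit = £443.74 − £244.70 = £199.04, a CM ratio of £199.04 ÷ £443.74 = 0.4486.
Break-even sales = FC ÷ CM ratio = £15,714,100 × £443.74 / £199.04 = £35,033,032.

£35,033,032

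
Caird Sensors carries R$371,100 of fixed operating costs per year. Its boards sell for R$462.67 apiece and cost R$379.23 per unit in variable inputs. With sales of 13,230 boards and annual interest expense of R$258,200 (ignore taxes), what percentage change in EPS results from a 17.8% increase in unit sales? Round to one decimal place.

Contribution at this volume is 13,230 × R$83.44 = R$1,103,911.20.
Operating income = contribution − fixed costs = R$1,103,911.20 − R$371,100 = R$732,811.20.
After interest of R$258,200.00, pre-tax earnings = R$474,611.20.
Degree of combined leverage = contribution ÷ (EBIT − I) = R$1,103,911.20 ÷ R$474,611.20 = 2.3259.
%ΔEPS = DCL × %ΔSales = 2.3259 × +17.8% = +41.4%.

+41.4%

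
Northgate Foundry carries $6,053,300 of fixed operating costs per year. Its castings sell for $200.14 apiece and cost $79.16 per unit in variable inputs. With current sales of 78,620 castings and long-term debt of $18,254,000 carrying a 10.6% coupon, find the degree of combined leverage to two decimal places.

6.24

At 78,620 units, contribution = 78,620 × $120.98 = $9,511,447.60.
Subtracting fixed costs: EBIT = $9,511,447.60 − $6,053,300 = $3,458,147.60. Interest = $1,934,924.00, so EBIT − I = $1,523,223.60.
DCL = contribution ÷ (EBIT − I) = $9,511,447.60 ÷ $1,523,223.60 = 6.2443.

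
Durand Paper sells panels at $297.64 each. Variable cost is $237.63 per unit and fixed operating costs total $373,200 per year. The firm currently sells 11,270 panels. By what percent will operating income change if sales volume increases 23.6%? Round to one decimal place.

Total contribution margin = 11,270 × $60.01 = $676,312.70.
Subtracting fixed costs: EBIT = $676,312.70 − $373,200 = $303,112.70.
So DOL = total CM / EBIT = $676,312.70 / $303,112.70 = 2.2312.
%ΔEBIT = DOL × %ΔSales = 2.2312 × +23.6% = +52.7%.

+52.7%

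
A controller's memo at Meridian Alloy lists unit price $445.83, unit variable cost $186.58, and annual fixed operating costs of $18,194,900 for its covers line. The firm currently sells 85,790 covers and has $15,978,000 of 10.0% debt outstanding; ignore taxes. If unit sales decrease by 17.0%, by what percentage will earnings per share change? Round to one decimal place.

-154.4%

Total contribution margin = 85,790 × $259.25 = $22,241,057.50.
Operating income = contribution − fixed costs = $22,241,057.50 − $18,194,900 = $4,046,157.50.
Interest = $1,597,800.00, so EBIT − I = $2,448,357.50.
DCL = total CM / (EBIT − I) = $22,241,057.50 / $2,448,357.50 = 9.0841.
EPS therefore changes by 9.0841 × (-17.0%) = -154.4%.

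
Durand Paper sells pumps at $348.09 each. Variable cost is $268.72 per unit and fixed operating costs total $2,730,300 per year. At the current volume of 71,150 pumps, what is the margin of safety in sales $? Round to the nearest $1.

$12,792,430

Each unit contributes $348.09 − $268.72 = $79.37. Break-even units = $2,730,300 ÷ $79.37 = 34,399.65; break-even revenue = 34,399.65 × $348.09 = $11,974,173.20.
Actual sales revenue = 71,150 × $348.09 = $24,766,603.50.
Margin of safety = $24,766,603.50 − $11,974,173.20 = $12,792,430.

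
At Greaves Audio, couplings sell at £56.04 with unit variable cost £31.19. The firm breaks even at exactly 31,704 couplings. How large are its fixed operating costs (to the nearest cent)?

£787,844.40

Contribution margin per unit = £56.04 − £31.19 = £24.85.
Fixed costs = break-even units × CM = 31,704 × £24.85 = £787,844.40.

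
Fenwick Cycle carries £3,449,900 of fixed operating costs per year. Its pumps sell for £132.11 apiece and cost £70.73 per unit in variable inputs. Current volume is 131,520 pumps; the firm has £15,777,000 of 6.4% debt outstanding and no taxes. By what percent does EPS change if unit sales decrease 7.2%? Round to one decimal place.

Total contribution margin = 131,520 × £61.38 = £8,072,697.60.
EBIT = £8,072,697.60 − £3,449,900 = £4,622,797.60.
Interest = £1,009,728.00, so EBIT − I = £3,613,069.60.
Degree of combined leverage = contribution ÷ (EBIT − I) = £8,072,697.60 ÷ £3,613,069.60 = 2.2343.
EPS therefore changes by 2.2343 × (-7.2%) = -16.1%.

-16.1%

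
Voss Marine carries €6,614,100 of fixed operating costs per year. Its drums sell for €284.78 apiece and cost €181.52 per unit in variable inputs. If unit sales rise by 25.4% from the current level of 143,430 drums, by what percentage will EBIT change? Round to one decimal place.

+45.9%

Total contribution margin = 143,430 × €103.26 = €14,810,581.80.
Subtracting fixed costs: EBIT = €14,810,581.80 − €6,614,100 = €8,196,481.80.
DOL = contribution ÷ EBIT = €14,810,581.80 ÷ €8,196,481.80 = 1.8069.
So EBIT moves 1.8069 × (+25.4%) = +45.9%.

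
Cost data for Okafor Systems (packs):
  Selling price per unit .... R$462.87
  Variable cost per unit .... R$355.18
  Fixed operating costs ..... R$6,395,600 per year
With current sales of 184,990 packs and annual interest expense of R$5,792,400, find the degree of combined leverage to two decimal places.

2.58

Total contribution margin = 184,990 × R$107.69 = R$19,921,573.10.
EBIT = R$19,921,573.10 − R$6,395,600 = R$13,525,973.10. Interest = R$5,792,400.00.
DOL = R$19,921,573.10 ÷ R$13,525,973.10 = 1.4728; DFL = R$13,525,973.10 ÷ R$7,733,573.10 = 1.7490.
DCL = DOL × DFL = 1.4728 × 1.7490 = 2.5759.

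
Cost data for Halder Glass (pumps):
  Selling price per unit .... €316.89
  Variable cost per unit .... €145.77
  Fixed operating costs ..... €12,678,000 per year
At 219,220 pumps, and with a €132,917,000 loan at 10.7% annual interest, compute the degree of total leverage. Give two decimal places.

Total contribution margin = 219,220 × €171.12 = €37,512,926.40.
Operating income = contribution − fixed costs = €37,512,926.40 − €12,678,000 = €24,834,926.40. Interest = €14,222,119.00, so EBIT − I = €10,612,807.40.
Degree of total leverage = total CM / (EBIT − interest) = €37,512,926.40 / €10,612,807.40 = 3.5347.

3.53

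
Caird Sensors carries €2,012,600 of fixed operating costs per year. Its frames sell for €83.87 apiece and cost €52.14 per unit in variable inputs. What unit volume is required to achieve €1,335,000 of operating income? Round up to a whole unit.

Each unit contributes €83.87 − €52.14 = €31.73.
Required volume = (fixed costs + target profit) ÷ CM = (€2,012,600 + €1,335,000) ÷ €31.73 = 105,502.68, so 105,503 frames.

105,503 frames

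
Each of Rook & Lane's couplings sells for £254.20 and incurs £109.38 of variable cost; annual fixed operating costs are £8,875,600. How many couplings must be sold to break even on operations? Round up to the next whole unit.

Unit CM = price − variable cost = £254.20 − £109.38 = £144.82.
Break-even Q = £8,875,600 / £144.82 = 61,287.12 → 61,288 couplings.

61,288 couplings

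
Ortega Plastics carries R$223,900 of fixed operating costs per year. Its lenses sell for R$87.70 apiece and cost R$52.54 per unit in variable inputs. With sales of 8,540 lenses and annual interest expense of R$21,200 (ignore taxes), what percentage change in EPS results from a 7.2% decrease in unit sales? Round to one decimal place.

-39.2%

Total contribution margin = 8,540 × R$35.16 = R$300,266.40.
EBIT = R$300,266.40 − R$223,900 = R$76,366.40.
After interest of R$21,200.00, pre-tax earnings = R$55,166.40.
DCL = total CM / (EBIT − I) = R$300,266.40 / R$55,166.40 = 5.4429.
EPS therefore changes by 5.4429 × (-7.2%) = -39.2%.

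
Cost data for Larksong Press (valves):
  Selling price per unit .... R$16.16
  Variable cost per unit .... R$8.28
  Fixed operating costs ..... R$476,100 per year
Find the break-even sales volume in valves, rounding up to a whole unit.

60,419 valves

Contribution margin per unit = R$16.16 − R$8.28 = R$7.88.
Units to break even: R$476,100 ÷ R$7.88 = 60,418.78, rounded up to 60,419.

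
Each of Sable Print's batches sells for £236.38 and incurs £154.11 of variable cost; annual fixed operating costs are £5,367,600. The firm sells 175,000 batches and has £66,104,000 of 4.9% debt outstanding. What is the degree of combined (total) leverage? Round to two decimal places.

Contribution at this volume is 175,000 × £82.27 = £14,397,250.00.
EBIT = £14,397,250.00 − £5,367,600 = £9,029,650.00. Interest = £3,239,096.00, so EBIT − I = £5,790,554.00.
Degree of total leverage = total CM / (EBIT − interest) = £14,397,250.00 / £5,790,554.00 = 2.4863.

2.49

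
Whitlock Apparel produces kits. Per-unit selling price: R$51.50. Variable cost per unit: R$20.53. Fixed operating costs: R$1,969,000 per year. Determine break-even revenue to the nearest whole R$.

CM per unit = R$51.50 − R$20.53 = R$30.97; CM ratio = R$30.97 / R$51.50 = 0.6014.
Break-even sales = FC ÷ CM ratio = R$1,969,000 × R$51.50 / R$30.97 = R$3,274,249.

R$3,274,249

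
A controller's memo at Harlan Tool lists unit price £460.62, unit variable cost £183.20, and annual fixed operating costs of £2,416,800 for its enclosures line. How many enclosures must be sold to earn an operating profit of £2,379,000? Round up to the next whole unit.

17,288 enclosures

Unit CM = price − variable cost = £460.62 − £183.20 = £277.42.
Units = (FC + target) / CM = (£2,416,800 + £2,379,000) / £277.42 = 17,287.15, so 17,288 enclosures.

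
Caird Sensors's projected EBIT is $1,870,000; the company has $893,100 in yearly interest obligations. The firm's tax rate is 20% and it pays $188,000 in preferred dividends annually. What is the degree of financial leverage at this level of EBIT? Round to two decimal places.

2.52

Annual interest charges come to $893,100.00.
Preferred dividends grossed up pre-tax: $188,000 / (1 − 0.20) = $235,000.00.
DFL = EBIT ÷ [EBIT − I − D_p/(1−t)] = $1,870,000 ÷ [$1,870,000 − $893,100.00 − $235,000.00] = $1,870,000 ÷ $741,900.00 = 2.5206.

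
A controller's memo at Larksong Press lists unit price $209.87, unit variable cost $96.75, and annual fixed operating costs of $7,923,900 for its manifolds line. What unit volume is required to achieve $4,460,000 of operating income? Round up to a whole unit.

109,476 manifolds

Contribution margin per unit = $209.87 − $96.75 = $113.12.
Units = (FC + target) / CM = ($7,923,900 + $4,460,000) / $113.12 = 109,475.78, so 109,476 manifolds.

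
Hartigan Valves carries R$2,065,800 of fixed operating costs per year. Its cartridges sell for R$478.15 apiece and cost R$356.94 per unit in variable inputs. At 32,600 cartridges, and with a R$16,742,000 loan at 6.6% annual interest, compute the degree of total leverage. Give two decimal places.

5.06

Total contribution margin = 32,600 × R$121.21 = R$3,951,446.00.
Subtracting fixed costs: EBIT = R$3,951,446.00 − R$2,065,800 = R$1,885,646.00. Interest = R$1,104,972.00, so EBIT − I = R$780,674.00.
Degree of total leverage = total CM / (EBIT − interest) = R$3,951,446.00 / R$780,674.00 = 5.0616.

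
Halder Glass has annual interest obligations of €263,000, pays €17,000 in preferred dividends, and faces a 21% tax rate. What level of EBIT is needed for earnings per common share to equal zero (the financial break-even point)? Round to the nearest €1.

Grossing the preferred dividend up to pre-tax terms: €17,000 / (1 − 0.21) = €21,518.99.
Financial break-even EBIT = interest + D_p ÷ (1 − t) = €263,000 + €21,518.99 = €284,518.99.

€284,519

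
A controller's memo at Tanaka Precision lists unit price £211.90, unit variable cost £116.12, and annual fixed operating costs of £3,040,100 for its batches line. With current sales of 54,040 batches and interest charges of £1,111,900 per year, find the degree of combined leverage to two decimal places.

Total contribution margin = 54,040 × £95.78 = £5,175,951.20.
Operating income = contribution − fixed costs = £5,175,951.20 − £3,040,100 = £2,135,851.20. Interest = £1,111,900.00, so EBIT − I = £1,023,951.20.
DCL = contribution ÷ (EBIT − I) = £5,175,951.20 ÷ £1,023,951.20 = 5.0549.

5.05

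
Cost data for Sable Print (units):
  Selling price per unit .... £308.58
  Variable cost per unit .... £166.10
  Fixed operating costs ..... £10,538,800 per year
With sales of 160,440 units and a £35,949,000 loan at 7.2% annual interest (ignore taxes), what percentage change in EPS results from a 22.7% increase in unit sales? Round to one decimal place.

+53.3%

At 160,440 units, contribution = 160,440 × £142.48 = £22,859,491.20.
Subtracting fixed costs: EBIT = £22,859,491.20 − £10,538,800 = £12,320,691.20.
Interest = £2,588,328.00, so EBIT − I = £9,732,363.20.
Degree of combined leverage = contribution ÷ (EBIT − I) = £22,859,491.20 ÷ £9,732,363.20 = 2.3488.
%ΔEPS = DCL × %ΔSales = 2.3488 × +22.7% = +53.3%.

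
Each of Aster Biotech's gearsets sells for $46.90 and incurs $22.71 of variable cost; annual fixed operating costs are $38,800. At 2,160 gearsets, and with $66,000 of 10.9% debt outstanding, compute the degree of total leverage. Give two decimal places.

8.35

Contribution at this volume is 2,160 × $24.19 = $52,250.40.
Operating income = contribution − fixed costs = $52,250.40 − $38,800 = $13,450.40. Interest = $7,194.00, so EBIT − I = $6,256.40.
Degree of total leverage = total CM / (EBIT − interest) = $52,250.40 / $6,256.40 = 8.3515.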